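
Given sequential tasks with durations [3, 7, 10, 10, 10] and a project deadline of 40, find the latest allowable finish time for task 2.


LF(activity 2) = deadline - sum of successor durations
Successors: activities 3 through 5 with durations [10, 10, 10]
Sum of successor durations = 30
LF = 40 - 30 = 10

10


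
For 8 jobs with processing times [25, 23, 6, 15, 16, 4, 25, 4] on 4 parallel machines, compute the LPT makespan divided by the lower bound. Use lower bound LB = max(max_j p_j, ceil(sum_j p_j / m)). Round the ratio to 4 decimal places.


LPT order: [25, 25, 23, 16, 15, 6, 4, 4]
Machine loads after assignment: [29, 29, 29, 31]
LPT makespan = 31
Lower bound = max(max_job, ceil(total/4)) = max(25, 30) = 30
Ratio = 31 / 30 = 1.0333

1.0333


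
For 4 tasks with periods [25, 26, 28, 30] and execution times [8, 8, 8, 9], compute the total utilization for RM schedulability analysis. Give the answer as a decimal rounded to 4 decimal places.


Compute individual utilizations (exact fractions):
  Task 1: C/T = 8/25 (approx. 0.32)
  Task 2: C/T = 8/26 = 4/13 (approx. 0.3077)
  Task 3: C/T = 8/28 = 2/7 (approx. 0.2857)
  Task 4: C/T = 9/30 = 3/10 (approx. 0.3)
Total utilization U = 8/25 + 4/13 + 2/7 + 3/10 = 5521/4550
Rounded to 4 decimal places: U = 1.2134
RM (Liu & Layland) bound for 4 tasks = 0.756828; compare with U = 5521/4550 (approx. 1.213407)
U > 1, so the task set is not schedulable (processor overloaded).

1.2134


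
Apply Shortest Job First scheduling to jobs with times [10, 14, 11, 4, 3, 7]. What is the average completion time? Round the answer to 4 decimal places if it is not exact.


SJF order (ascending): [3, 4, 7, 10, 11, 14]
Completion times:
  Job 1: burst=3, C=3
  Job 2: burst=4, C=7
  Job 3: burst=7, C=14
  Job 4: burst=10, C=24
  Job 5: burst=11, C=35
  Job 6: burst=14, C=49
Average completion = 132/6 = 22.0

22.0


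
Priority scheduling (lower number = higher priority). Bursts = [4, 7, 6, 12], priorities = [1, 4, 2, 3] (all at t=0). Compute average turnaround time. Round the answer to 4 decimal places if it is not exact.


Sort by priority (ascending = highest first):
Order: [(1, 4), (2, 6), (3, 12), (4, 7)]
Completion times:
  Priority 1, burst=4, C=4
  Priority 2, burst=6, C=10
  Priority 3, burst=12, C=22
  Priority 4, burst=7, C=29
Average turnaround = 65/4 = 16.25

16.25


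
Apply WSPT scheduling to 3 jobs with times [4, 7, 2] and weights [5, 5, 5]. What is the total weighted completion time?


Compute p/w ratios and sort ascending (WSPT): [(2, 5), (4, 5), (7, 5)]
Compute weighted completion times:
  Job (p=2,w=5): C=2, w*C=5*2=10
  Job (p=4,w=5): C=6, w*C=5*6=30
  Job (p=7,w=5): C=13, w*C=5*13=65
Total weighted completion time = 105

105


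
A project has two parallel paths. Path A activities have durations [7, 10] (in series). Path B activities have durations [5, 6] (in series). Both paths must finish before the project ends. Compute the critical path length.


Path A total = 7 + 10 = 17
Path B total = 5 + 6 = 11
Critical path = longest path = max(17, 11) = 17

17


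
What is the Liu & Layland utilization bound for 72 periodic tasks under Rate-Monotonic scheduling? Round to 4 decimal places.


Compute 2^(1/72) = 1.0096735332
Subtract 1: 1.0096735332 - 1 = 0.0096735332
Multiply by n: 72 * 0.0096735332 = 0.6964943904
Round to 4 dp: 0.6965

0.6965


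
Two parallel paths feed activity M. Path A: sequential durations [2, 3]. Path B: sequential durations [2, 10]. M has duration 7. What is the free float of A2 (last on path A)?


ES(A2) = sum of predecessors on chain A = 2
EF(A2) = ES + duration = 2 + 3 = 5
Successor of A2 is M. ES(M) = max(sum(A), sum(B)) = max(5, 12) = 12
Free float = ES(successor) - EF(current) = 12 - 5 = 7

7


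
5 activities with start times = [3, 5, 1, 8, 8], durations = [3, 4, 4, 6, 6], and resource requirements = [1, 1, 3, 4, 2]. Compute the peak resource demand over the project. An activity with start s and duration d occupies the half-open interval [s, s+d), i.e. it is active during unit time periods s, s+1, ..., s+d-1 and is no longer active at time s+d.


Each activity i is active on [start_i, start_i + duration_i).
Compute total resource usage per time slot:
  t=0: active resources = [], total = 0
  t=1: active resources = [3], total = 3
  t=2: active resources = [3], total = 3
  t=3: active resources = [1, 3], total = 4
  t=4: active resources = [1, 3], total = 4
  t=5: active resources = [1, 1], total = 2
  t=6: active resources = [1], total = 1
  t=7: active resources = [1], total = 1
  t=8: active resources = [1, 4, 2], total = 7
  t=9: active resources = [4, 2], total = 6
  t=10: active resources = [4, 2], total = 6
  t=11: active resources = [4, 2], total = 6
  t=12: active resources = [4, 2], total = 6
  t=13: active resources = [4, 2], total = 6
Peak resource demand = 7

7


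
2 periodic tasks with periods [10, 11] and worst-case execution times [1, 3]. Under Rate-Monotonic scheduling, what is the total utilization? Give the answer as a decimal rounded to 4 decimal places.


Compute individual utilizations (exact fractions):
  Task 1: C/T = 1/10 (approx. 0.1)
  Task 2: C/T = 3/11 (approx. 0.2727)
Total utilization U = 1/10 + 3/11 = 41/110
Rounded to 4 decimal places: U = 0.3727
RM (Liu & Layland) bound for 2 tasks = 0.828427; compare with U = 41/110 (approx. 0.372727)
U <= bound, so schedulable by RM sufficient condition.

0.3727


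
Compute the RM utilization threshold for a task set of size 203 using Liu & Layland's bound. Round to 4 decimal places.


Compute 2^(1/203) = 1.0034203542
Subtract 1: 1.0034203542 - 1 = 0.0034203542
Multiply by n: 203 * 0.0034203542 = 0.6943319026
Round to 4 dp: 0.6943

0.6943


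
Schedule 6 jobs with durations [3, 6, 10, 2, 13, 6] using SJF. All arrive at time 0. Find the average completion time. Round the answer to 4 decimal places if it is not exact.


SJF order (ascending): [2, 3, 6, 6, 10, 13]
Completion times:
  Job 1: burst=2, C=2
  Job 2: burst=3, C=5
  Job 3: burst=6, C=11
  Job 4: burst=6, C=17
  Job 5: burst=10, C=27
  Job 6: burst=13, C=40
Average completion = 102/6 = 17.0

17.0


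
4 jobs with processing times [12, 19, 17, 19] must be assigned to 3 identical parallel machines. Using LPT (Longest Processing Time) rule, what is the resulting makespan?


Sort jobs in decreasing order (LPT): [19, 19, 17, 12]
Assign each job to the least loaded machine:
  Machine 1: jobs [19], load = 19
  Machine 2: jobs [19], load = 19
  Machine 3: jobs [17, 12], load = 29
Makespan = max load = 29

29


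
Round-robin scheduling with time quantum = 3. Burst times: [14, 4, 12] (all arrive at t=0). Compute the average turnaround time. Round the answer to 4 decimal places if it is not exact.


Time quantum = 3
Execution trace:
  J1 runs 3 units, time = 3
  J2 runs 3 units, time = 6
  J3 runs 3 units, time = 9
  J1 runs 3 units, time = 12
  J2 runs 1 units, time = 13
  J3 runs 3 units, time = 16
  J1 runs 3 units, time = 19
  J3 runs 3 units, time = 22
  J1 runs 3 units, time = 25
  J3 runs 3 units, time = 28
  J1 runs 2 units, time = 30
Finish times: [30, 13, 28]
Average turnaround = 71/3 = 23.6667

23.6667


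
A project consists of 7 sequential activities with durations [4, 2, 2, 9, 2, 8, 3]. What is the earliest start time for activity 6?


Activity 6 starts after activities 1 through 5 complete.
Predecessor durations: [4, 2, 2, 9, 2]
ES = 4 + 2 + 2 + 9 + 2 = 19

19


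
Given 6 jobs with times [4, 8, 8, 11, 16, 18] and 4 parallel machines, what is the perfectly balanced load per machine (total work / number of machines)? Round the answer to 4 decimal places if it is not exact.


Total processing time = 4 + 8 + 8 + 11 + 16 + 18 = 65
Number of machines = 4
Ideal balanced load = 65 / 4 = 16.25

16.25


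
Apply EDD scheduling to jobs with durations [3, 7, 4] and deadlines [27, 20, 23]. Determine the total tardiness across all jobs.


Sort by due date (EDD order): [(7, 20), (4, 23), (3, 27)]
Compute completion times and tardiness:
  Job 1: p=7, d=20, C=7, tardiness=max(0,7-20)=0
  Job 2: p=4, d=23, C=11, tardiness=max(0,11-23)=0
  Job 3: p=3, d=27, C=14, tardiness=max(0,14-27)=0
Total tardiness = 0

0


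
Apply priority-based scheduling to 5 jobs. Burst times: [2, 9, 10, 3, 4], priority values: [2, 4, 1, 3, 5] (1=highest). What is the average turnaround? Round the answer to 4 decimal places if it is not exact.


Sort by priority (ascending = highest first):
Order: [(1, 10), (2, 2), (3, 3), (4, 9), (5, 4)]
Completion times:
  Priority 1, burst=10, C=10
  Priority 2, burst=2, C=12
  Priority 3, burst=3, C=15
  Priority 4, burst=9, C=24
  Priority 5, burst=4, C=28
Average turnaround = 89/5 = 17.8

17.8


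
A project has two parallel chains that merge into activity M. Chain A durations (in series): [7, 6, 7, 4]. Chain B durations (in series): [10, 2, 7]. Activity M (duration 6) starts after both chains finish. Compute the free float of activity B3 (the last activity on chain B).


ES(B3) = sum of predecessors on chain B = 12
EF(B3) = ES + duration = 12 + 7 = 19
Successor of B3 is M. ES(M) = max(sum(A), sum(B)) = max(24, 19) = 24
Free float = ES(successor) - EF(current) = 24 - 19 = 5

5


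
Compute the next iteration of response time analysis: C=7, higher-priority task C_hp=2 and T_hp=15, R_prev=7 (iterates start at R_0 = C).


R_next = C + ceil(R_prev / T_hp) * C_hp
ceil(7 / 15) = ceil(0.4667) = 1
Interference = 1 * 2 = 2
R_next = 7 + 2 = 9

9


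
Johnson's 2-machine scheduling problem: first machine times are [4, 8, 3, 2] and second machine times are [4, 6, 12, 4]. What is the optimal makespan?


Apply Johnson's rule:
  Group 1 (a <= b): [(4, 2, 4), (3, 3, 12), (1, 4, 4)]
  Group 2 (a > b): [(2, 8, 6)]
Optimal job order: [4, 3, 1, 2]
Schedule:
  Job 4: M1 done at 2, M2 done at 6
  Job 3: M1 done at 5, M2 done at 18
  Job 1: M1 done at 9, M2 done at 22
  Job 2: M1 done at 17, M2 done at 28
Makespan = 28

28


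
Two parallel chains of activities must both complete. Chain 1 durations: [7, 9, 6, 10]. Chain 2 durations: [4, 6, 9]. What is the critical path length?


Path A total = 7 + 9 + 6 + 10 = 32
Path B total = 4 + 6 + 9 = 19
Critical path = longest path = max(32, 19) = 32

32


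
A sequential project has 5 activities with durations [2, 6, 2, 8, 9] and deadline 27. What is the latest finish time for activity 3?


LF(activity 3) = deadline - sum of successor durations
Successors: activities 4 through 5 with durations [8, 9]
Sum of successor durations = 17
LF = 27 - 17 = 10

10


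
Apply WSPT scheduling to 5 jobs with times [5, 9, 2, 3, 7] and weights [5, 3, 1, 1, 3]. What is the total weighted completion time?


Compute p/w ratios and sort ascending (WSPT): [(5, 5), (2, 1), (7, 3), (9, 3), (3, 1)]
Compute weighted completion times:
  Job (p=5,w=5): C=5, w*C=5*5=25
  Job (p=2,w=1): C=7, w*C=1*7=7
  Job (p=7,w=3): C=14, w*C=3*14=42
  Job (p=9,w=3): C=23, w*C=3*23=69
  Job (p=3,w=1): C=26, w*C=1*26=26
Total weighted completion time = 169

169


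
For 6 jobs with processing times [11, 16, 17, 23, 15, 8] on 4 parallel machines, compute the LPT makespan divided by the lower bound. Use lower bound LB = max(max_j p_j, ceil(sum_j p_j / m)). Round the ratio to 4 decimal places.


LPT order: [23, 17, 16, 15, 11, 8]
Machine loads after assignment: [23, 17, 24, 26]
LPT makespan = 26
Lower bound = max(max_job, ceil(total/4)) = max(23, 23) = 23
Ratio = 26 / 23 = 1.1304

1.1304


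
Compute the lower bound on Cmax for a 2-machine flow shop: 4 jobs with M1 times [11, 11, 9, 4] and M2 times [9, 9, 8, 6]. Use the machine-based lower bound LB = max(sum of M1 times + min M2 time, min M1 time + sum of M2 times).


LB1 = sum(M1 times) + min(M2 times) = 35 + 6 = 41
LB2 = min(M1 times) + sum(M2 times) = 4 + 32 = 36
Lower bound = max(LB1, LB2) = max(41, 36) = 41

41


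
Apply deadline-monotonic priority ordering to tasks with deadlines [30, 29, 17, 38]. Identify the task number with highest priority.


Sort tasks by relative deadline (ascending):
  Task 3: deadline = 17
  Task 2: deadline = 29
  Task 1: deadline = 30
  Task 4: deadline = 38
Priority order (highest first): [3, 2, 1, 4]
Highest priority task = 3

3


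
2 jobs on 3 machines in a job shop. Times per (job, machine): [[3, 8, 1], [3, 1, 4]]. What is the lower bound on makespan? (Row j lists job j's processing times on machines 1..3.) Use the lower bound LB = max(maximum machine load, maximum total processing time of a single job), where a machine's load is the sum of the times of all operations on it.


Machine loads:
  Machine 1: 3 + 3 = 6
  Machine 2: 8 + 1 = 9
  Machine 3: 1 + 4 = 5
Max machine load = 9
Job totals:
  Job 1: 12
  Job 2: 8
Max job total = 12
Lower bound = max(9, 12) = 12

12


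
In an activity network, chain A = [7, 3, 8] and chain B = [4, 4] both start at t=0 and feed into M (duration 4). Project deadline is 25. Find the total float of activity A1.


Forward pass: ES(A1) = sum of predecessors on chain A = 0
EF = ES + duration = 0 + 7 = 7
Backward pass: LF(M) = deadline = 25; LS(M) = 25 - 4 = 21
LF(A1) = LS(M) - sum(successors on chain A) = 21 - 11 = 10
LS = LF - duration = 10 - 7 = 3
Total float = LS - ES = 3 - 0 = 3

3


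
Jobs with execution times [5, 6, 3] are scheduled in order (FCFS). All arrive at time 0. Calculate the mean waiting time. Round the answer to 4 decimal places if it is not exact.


FCFS order (as given): [5, 6, 3]
Waiting times:
  Job 1: wait = 0
  Job 2: wait = 5
  Job 3: wait = 11
Sum of waiting times = 16
Average waiting time = 16/3 = 5.3333

5.3333


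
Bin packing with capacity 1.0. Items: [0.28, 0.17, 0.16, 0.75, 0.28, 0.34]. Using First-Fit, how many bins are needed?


Place items sequentially using First-Fit:
  Item 0.28 -> new Bin 1
  Item 0.17 -> Bin 1 (now 0.45)
  Item 0.16 -> Bin 1 (now 0.61)
  Item 0.75 -> new Bin 2
  Item 0.28 -> Bin 1 (now 0.89)
  Item 0.34 -> new Bin 3
Total bins used = 3

3


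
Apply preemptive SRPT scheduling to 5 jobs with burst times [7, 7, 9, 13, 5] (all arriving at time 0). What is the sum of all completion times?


Since all jobs arrive at t=0, SRPT equals SPT ordering.
SPT order: [5, 7, 7, 9, 13]
Completion times:
  Job 1: p=5, C=5
  Job 2: p=7, C=12
  Job 3: p=7, C=19
  Job 4: p=9, C=28
  Job 5: p=13, C=41
Total completion time = 5 + 12 + 19 + 28 + 41 = 105

105


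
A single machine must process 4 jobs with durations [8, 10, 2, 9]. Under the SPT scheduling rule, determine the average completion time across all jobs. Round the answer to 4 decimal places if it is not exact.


Sort jobs by processing time (SPT order): [2, 8, 9, 10]
Compute completion times sequentially:
  Job 1: processing = 2, completes at 2
  Job 2: processing = 8, completes at 10
  Job 3: processing = 9, completes at 19
  Job 4: processing = 10, completes at 29
Sum of completion times = 60
Average completion time = 60/4 = 15.0

15.0


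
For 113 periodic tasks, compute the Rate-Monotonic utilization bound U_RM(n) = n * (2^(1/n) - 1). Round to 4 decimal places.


Compute 2^(1/113) = 1.0061528976
Subtract 1: 1.0061528976 - 1 = 0.0061528976
Multiply by n: 113 * 0.0061528976 = 0.6952774288
Round to 4 dp: 0.6953

0.6953


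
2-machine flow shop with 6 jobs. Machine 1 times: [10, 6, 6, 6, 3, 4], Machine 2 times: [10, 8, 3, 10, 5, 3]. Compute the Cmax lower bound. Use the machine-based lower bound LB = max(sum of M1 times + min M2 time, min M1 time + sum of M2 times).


LB1 = sum(M1 times) + min(M2 times) = 35 + 3 = 38
LB2 = min(M1 times) + sum(M2 times) = 3 + 39 = 42
Lower bound = max(LB1, LB2) = max(38, 42) = 42

42


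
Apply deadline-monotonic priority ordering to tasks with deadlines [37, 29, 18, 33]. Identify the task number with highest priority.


Sort tasks by relative deadline (ascending):
  Task 3: deadline = 18
  Task 2: deadline = 29
  Task 4: deadline = 33
  Task 1: deadline = 37
Priority order (highest first): [3, 2, 4, 1]
Highest priority task = 3

3


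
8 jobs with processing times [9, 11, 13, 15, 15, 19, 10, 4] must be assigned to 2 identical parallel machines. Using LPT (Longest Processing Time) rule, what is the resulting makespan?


Sort jobs in decreasing order (LPT): [19, 15, 15, 13, 11, 10, 9, 4]
Assign each job to the least loaded machine:
  Machine 1: jobs [19, 13, 10, 4], load = 46
  Machine 2: jobs [15, 15, 11, 9], load = 50
Makespan = max load = 50

50


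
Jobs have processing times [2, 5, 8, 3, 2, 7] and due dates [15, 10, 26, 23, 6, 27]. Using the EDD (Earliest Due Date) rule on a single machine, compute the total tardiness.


Sort by due date (EDD order): [(2, 6), (5, 10), (2, 15), (3, 23), (8, 26), (7, 27)]
Compute completion times and tardiness:
  Job 1: p=2, d=6, C=2, tardiness=max(0,2-6)=0
  Job 2: p=5, d=10, C=7, tardiness=max(0,7-10)=0
  Job 3: p=2, d=15, C=9, tardiness=max(0,9-15)=0
  Job 4: p=3, d=23, C=12, tardiness=max(0,12-23)=0
  Job 5: p=8, d=26, C=20, tardiness=max(0,20-26)=0
  Job 6: p=7, d=27, C=27, tardiness=max(0,27-27)=0
Total tardiness = 0

0


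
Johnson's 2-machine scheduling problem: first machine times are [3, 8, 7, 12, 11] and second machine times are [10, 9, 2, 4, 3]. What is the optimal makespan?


Apply Johnson's rule:
  Group 1 (a <= b): [(1, 3, 10), (2, 8, 9)]
  Group 2 (a > b): [(4, 12, 4), (5, 11, 3), (3, 7, 2)]
Optimal job order: [1, 2, 4, 5, 3]
Schedule:
  Job 1: M1 done at 3, M2 done at 13
  Job 2: M1 done at 11, M2 done at 22
  Job 4: M1 done at 23, M2 done at 27
  Job 5: M1 done at 34, M2 done at 37
  Job 3: M1 done at 41, M2 done at 43
Makespan = 43

43


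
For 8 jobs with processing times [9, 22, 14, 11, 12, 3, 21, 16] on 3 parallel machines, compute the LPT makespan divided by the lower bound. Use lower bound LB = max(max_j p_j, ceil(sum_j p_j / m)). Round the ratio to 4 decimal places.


LPT order: [22, 21, 16, 14, 12, 11, 9, 3]
Machine loads after assignment: [36, 33, 39]
LPT makespan = 39
Lower bound = max(max_job, ceil(total/3)) = max(22, 36) = 36
Ratio = 39 / 36 = 1.0833

1.0833


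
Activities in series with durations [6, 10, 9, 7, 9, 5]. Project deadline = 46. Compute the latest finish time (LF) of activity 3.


LF(activity 3) = deadline - sum of successor durations
Successors: activities 4 through 6 with durations [7, 9, 5]
Sum of successor durations = 21
LF = 46 - 21 = 25

25


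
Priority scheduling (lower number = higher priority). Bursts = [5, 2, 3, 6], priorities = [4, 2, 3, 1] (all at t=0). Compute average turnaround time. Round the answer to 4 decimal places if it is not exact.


Sort by priority (ascending = highest first):
Order: [(1, 6), (2, 2), (3, 3), (4, 5)]
Completion times:
  Priority 1, burst=6, C=6
  Priority 2, burst=2, C=8
  Priority 3, burst=3, C=11
  Priority 4, burst=5, C=16
Average turnaround = 41/4 = 10.25

10.25


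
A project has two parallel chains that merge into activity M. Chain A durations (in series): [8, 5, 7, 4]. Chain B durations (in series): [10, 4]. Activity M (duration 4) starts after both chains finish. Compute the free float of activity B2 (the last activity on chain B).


ES(B2) = sum of predecessors on chain B = 10
EF(B2) = ES + duration = 10 + 4 = 14
Successor of B2 is M. ES(M) = max(sum(A), sum(B)) = max(24, 14) = 24
Free float = ES(successor) - EF(current) = 24 - 14 = 10

10


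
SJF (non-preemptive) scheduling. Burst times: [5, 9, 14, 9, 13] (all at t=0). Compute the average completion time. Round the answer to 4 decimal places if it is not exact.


SJF order (ascending): [5, 9, 9, 13, 14]
Completion times:
  Job 1: burst=5, C=5
  Job 2: burst=9, C=14
  Job 3: burst=9, C=23
  Job 4: burst=13, C=36
  Job 5: burst=14, C=50
Average completion = 128/5 = 25.6

25.6


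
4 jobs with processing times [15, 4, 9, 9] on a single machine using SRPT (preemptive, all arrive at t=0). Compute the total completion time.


Since all jobs arrive at t=0, SRPT equals SPT ordering.
SPT order: [4, 9, 9, 15]
Completion times:
  Job 1: p=4, C=4
  Job 2: p=9, C=13
  Job 3: p=9, C=22
  Job 4: p=15, C=37
Total completion time = 4 + 13 + 22 + 37 = 76

76


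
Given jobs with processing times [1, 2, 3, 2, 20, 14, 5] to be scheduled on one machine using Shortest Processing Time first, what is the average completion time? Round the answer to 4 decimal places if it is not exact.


Sort jobs by processing time (SPT order): [1, 2, 2, 3, 5, 14, 20]
Compute completion times sequentially:
  Job 1: processing = 1, completes at 1
  Job 2: processing = 2, completes at 3
  Job 3: processing = 2, completes at 5
  Job 4: processing = 3, completes at 8
  Job 5: processing = 5, completes at 13
  Job 6: processing = 14, completes at 27
  Job 7: processing = 20, completes at 47
Sum of completion times = 104
Average completion time = 104/7 = 14.8571

14.8571


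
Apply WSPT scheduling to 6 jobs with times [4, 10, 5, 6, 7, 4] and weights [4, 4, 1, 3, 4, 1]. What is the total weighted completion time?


Compute p/w ratios and sort ascending (WSPT): [(4, 4), (7, 4), (6, 3), (10, 4), (4, 1), (5, 1)]
Compute weighted completion times:
  Job (p=4,w=4): C=4, w*C=4*4=16
  Job (p=7,w=4): C=11, w*C=4*11=44
  Job (p=6,w=3): C=17, w*C=3*17=51
  Job (p=10,w=4): C=27, w*C=4*27=108
  Job (p=4,w=1): C=31, w*C=1*31=31
  Job (p=5,w=1): C=36, w*C=1*36=36
Total weighted completion time = 286

286


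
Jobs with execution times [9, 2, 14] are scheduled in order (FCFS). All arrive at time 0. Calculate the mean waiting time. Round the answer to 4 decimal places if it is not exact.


FCFS order (as given): [9, 2, 14]
Waiting times:
  Job 1: wait = 0
  Job 2: wait = 9
  Job 3: wait = 11
Sum of waiting times = 20
Average waiting time = 20/3 = 6.6667

6.6667


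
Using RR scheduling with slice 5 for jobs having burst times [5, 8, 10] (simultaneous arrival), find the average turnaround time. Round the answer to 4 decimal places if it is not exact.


Time quantum = 5
Execution trace:
  J1 runs 5 units, time = 5
  J2 runs 5 units, time = 10
  J3 runs 5 units, time = 15
  J2 runs 3 units, time = 18
  J3 runs 5 units, time = 23
Finish times: [5, 18, 23]
Average turnaround = 46/3 = 15.3333

15.3333


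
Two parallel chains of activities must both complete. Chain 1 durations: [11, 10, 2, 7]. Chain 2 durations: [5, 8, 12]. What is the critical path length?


Path A total = 11 + 10 + 2 + 7 = 30
Path B total = 5 + 8 + 12 = 25
Critical path = longest path = max(30, 25) = 30

30


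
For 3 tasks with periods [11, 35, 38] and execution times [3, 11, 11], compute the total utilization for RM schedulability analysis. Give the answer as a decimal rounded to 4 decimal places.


Compute individual utilizations (exact fractions):
  Task 1: C/T = 3/11 (approx. 0.2727)
  Task 2: C/T = 11/35 (approx. 0.3143)
  Task 3: C/T = 11/38 (approx. 0.2895)
Total utilization U = 3/11 + 11/35 + 11/38 = 12823/14630
Rounded to 4 decimal places: U = 0.8765
RM (Liu & Layland) bound for 3 tasks = 0.779763; compare with U = 12823/14630 (approx. 0.876487)
bound < U <= 1, so the RM sufficient condition is not met (inconclusive; an exact test such as response-time analysis is needed).

0.8765


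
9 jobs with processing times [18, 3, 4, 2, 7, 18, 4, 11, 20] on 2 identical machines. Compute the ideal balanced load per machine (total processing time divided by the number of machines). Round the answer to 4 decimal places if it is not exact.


Total processing time = 18 + 3 + 4 + 2 + 7 + 18 + 4 + 11 + 20 = 87
Number of machines = 2
Ideal balanced load = 87 / 2 = 43.5

43.5


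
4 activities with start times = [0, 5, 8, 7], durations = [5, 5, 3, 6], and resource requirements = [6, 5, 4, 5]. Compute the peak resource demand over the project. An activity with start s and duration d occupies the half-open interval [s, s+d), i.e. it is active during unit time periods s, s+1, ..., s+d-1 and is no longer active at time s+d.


Each activity i is active on [start_i, start_i + duration_i).
Compute total resource usage per time slot:
  t=0: active resources = [6], total = 6
  t=1: active resources = [6], total = 6
  t=2: active resources = [6], total = 6
  t=3: active resources = [6], total = 6
  t=4: active resources = [6], total = 6
  t=5: active resources = [5], total = 5
  t=6: active resources = [5], total = 5
  t=7: active resources = [5, 5], total = 10
  t=8: active resources = [5, 4, 5], total = 14
  t=9: active resources = [5, 4, 5], total = 14
  t=10: active resources = [4, 5], total = 9
  t=11: active resources = [5], total = 5
  t=12: active resources = [5], total = 5
Peak resource demand = 14

14


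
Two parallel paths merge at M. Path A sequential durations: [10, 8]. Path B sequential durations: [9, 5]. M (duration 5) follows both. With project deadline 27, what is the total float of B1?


Forward pass: ES(B1) = sum of predecessors on chain B = 0
EF = ES + duration = 0 + 9 = 9
Backward pass: LF(M) = deadline = 27; LS(M) = 27 - 5 = 22
LF(B1) = LS(M) - sum(successors on chain B) = 22 - 5 = 17
LS = LF - duration = 17 - 9 = 8
Total float = LS - ES = 8 - 0 = 8

8


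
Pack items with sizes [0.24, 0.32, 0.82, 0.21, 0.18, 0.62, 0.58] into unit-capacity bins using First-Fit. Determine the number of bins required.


Place items sequentially using First-Fit:
  Item 0.24 -> new Bin 1
  Item 0.32 -> Bin 1 (now 0.56)
  Item 0.82 -> new Bin 2
  Item 0.21 -> Bin 1 (now 0.77)
  Item 0.18 -> Bin 1 (now 0.95)
  Item 0.62 -> new Bin 3
  Item 0.58 -> new Bin 4
Total bins used = 4

4


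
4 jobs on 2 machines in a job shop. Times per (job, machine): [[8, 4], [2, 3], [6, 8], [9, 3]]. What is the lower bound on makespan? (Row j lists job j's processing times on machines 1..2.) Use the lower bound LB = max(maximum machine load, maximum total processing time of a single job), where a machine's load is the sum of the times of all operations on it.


Machine loads:
  Machine 1: 8 + 2 + 6 + 9 = 25
  Machine 2: 4 + 3 + 8 + 3 = 18
Max machine load = 25
Job totals:
  Job 1: 12
  Job 2: 5
  Job 3: 14
  Job 4: 12
Max job total = 14
Lower bound = max(25, 14) = 25

25


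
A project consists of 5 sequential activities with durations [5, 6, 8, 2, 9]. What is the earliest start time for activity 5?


Activity 5 starts after activities 1 through 4 complete.
Predecessor durations: [5, 6, 8, 2]
ES = 5 + 6 + 8 + 2 = 21

21


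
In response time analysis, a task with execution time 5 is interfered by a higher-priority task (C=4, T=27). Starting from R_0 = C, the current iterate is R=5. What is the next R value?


R_next = C + ceil(R_prev / T_hp) * C_hp
ceil(5 / 27) = ceil(0.1852) = 1
Interference = 1 * 4 = 4
R_next = 5 + 4 = 9

9


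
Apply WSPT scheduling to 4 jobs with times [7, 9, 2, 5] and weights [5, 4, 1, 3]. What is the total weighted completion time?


Compute p/w ratios and sort ascending (WSPT): [(7, 5), (5, 3), (2, 1), (9, 4)]
Compute weighted completion times:
  Job (p=7,w=5): C=7, w*C=5*7=35
  Job (p=5,w=3): C=12, w*C=3*12=36
  Job (p=2,w=1): C=14, w*C=1*14=14
  Job (p=9,w=4): C=23, w*C=4*23=92
Total weighted completion time = 177

177


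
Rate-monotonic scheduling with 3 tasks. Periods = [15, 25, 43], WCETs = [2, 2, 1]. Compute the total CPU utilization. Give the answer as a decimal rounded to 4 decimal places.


Compute individual utilizations (exact fractions):
  Task 1: C/T = 2/15 (approx. 0.1333)
  Task 2: C/T = 2/25 (approx. 0.08)
  Task 3: C/T = 1/43 (approx. 0.0233)
Total utilization U = 2/15 + 2/25 + 1/43 = 763/3225
Rounded to 4 decimal places: U = 0.2366
RM (Liu & Layland) bound for 3 tasks = 0.779763; compare with U = 763/3225 (approx. 0.236589)
U <= bound, so schedulable by RM sufficient condition.

0.2366


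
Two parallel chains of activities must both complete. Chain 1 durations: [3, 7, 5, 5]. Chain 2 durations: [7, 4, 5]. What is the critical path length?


Path A total = 3 + 7 + 5 + 5 = 20
Path B total = 7 + 4 + 5 = 16
Critical path = longest path = max(20, 16) = 20

20


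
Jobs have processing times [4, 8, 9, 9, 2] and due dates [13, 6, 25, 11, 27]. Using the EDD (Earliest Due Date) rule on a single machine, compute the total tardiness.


Sort by due date (EDD order): [(8, 6), (9, 11), (4, 13), (9, 25), (2, 27)]
Compute completion times and tardiness:
  Job 1: p=8, d=6, C=8, tardiness=max(0,8-6)=2
  Job 2: p=9, d=11, C=17, tardiness=max(0,17-11)=6
  Job 3: p=4, d=13, C=21, tardiness=max(0,21-13)=8
  Job 4: p=9, d=25, C=30, tardiness=max(0,30-25)=5
  Job 5: p=2, d=27, C=32, tardiness=max(0,32-27)=5
Total tardiness = 26

26


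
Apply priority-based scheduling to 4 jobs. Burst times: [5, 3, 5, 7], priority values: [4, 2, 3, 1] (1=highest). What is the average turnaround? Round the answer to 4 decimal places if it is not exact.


Sort by priority (ascending = highest first):
Order: [(1, 7), (2, 3), (3, 5), (4, 5)]
Completion times:
  Priority 1, burst=7, C=7
  Priority 2, burst=3, C=10
  Priority 3, burst=5, C=15
  Priority 4, burst=5, C=20
Average turnaround = 52/4 = 13.0

13.0


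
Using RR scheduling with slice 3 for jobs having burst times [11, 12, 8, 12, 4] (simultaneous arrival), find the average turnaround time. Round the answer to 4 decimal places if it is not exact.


Time quantum = 3
Execution trace:
  J1 runs 3 units, time = 3
  J2 runs 3 units, time = 6
  J3 runs 3 units, time = 9
  J4 runs 3 units, time = 12
  J5 runs 3 units, time = 15
  J1 runs 3 units, time = 18
  J2 runs 3 units, time = 21
  J3 runs 3 units, time = 24
  J4 runs 3 units, time = 27
  J5 runs 1 units, time = 28
  J1 runs 3 units, time = 31
  J2 runs 3 units, time = 34
  J3 runs 2 units, time = 36
  J4 runs 3 units, time = 39
  J1 runs 2 units, time = 41
  J2 runs 3 units, time = 44
  J4 runs 3 units, time = 47
Finish times: [41, 44, 36, 47, 28]
Average turnaround = 196/5 = 39.2

39.2


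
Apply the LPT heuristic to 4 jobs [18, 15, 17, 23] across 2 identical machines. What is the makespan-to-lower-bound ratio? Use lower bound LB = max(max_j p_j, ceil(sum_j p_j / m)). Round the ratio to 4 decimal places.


LPT order: [23, 18, 17, 15]
Machine loads after assignment: [38, 35]
LPT makespan = 38
Lower bound = max(max_job, ceil(total/2)) = max(23, 37) = 37
Ratio = 38 / 37 = 1.027

1.027


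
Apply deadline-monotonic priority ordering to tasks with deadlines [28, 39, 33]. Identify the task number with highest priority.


Sort tasks by relative deadline (ascending):
  Task 1: deadline = 28
  Task 3: deadline = 33
  Task 2: deadline = 39
Priority order (highest first): [1, 3, 2]
Highest priority task = 1

1


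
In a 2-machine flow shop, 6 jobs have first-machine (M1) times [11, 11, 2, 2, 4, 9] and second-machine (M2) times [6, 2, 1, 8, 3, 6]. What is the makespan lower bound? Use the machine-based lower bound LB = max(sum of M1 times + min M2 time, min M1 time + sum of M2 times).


LB1 = sum(M1 times) + min(M2 times) = 39 + 1 = 40
LB2 = min(M1 times) + sum(M2 times) = 2 + 26 = 28
Lower bound = max(LB1, LB2) = max(40, 28) = 40

40


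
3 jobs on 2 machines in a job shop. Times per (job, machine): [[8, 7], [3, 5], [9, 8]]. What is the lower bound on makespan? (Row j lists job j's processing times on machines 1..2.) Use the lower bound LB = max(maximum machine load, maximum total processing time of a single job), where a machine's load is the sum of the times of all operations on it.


Machine loads:
  Machine 1: 8 + 3 + 9 = 20
  Machine 2: 7 + 5 + 8 = 20
Max machine load = 20
Job totals:
  Job 1: 15
  Job 2: 8
  Job 3: 17
Max job total = 17
Lower bound = max(20, 17) = 20

20


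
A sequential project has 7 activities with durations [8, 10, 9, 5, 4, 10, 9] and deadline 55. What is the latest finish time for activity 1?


LF(activity 1) = deadline - sum of successor durations
Successors: activities 2 through 7 with durations [10, 9, 5, 4, 10, 9]
Sum of successor durations = 47
LF = 55 - 47 = 8

8


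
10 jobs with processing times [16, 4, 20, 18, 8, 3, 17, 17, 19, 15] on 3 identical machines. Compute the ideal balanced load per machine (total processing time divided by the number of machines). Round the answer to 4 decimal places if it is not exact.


Total processing time = 16 + 4 + 20 + 18 + 8 + 3 + 17 + 17 + 19 + 15 = 137
Number of machines = 3
Ideal balanced load = 137 / 3 = 45.6667

45.6667


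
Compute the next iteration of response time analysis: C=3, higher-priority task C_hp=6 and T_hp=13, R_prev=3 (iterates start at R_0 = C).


R_next = C + ceil(R_prev / T_hp) * C_hp
ceil(3 / 13) = ceil(0.2308) = 1
Interference = 1 * 6 = 6
R_next = 3 + 6 = 9

9


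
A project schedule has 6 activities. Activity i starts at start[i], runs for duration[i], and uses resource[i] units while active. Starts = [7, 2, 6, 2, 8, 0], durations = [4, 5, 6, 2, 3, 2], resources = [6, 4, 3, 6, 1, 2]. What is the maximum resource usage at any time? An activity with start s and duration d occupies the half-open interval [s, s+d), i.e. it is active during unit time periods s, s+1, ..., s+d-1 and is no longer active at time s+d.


Each activity i is active on [start_i, start_i + duration_i).
Compute total resource usage per time slot:
  t=0: active resources = [2], total = 2
  t=1: active resources = [2], total = 2
  t=2: active resources = [4, 6], total = 10
  t=3: active resources = [4, 6], total = 10
  t=4: active resources = [4], total = 4
  t=5: active resources = [4], total = 4
  t=6: active resources = [4, 3], total = 7
  t=7: active resources = [6, 3], total = 9
  t=8: active resources = [6, 3, 1], total = 10
  t=9: active resources = [6, 3, 1], total = 10
  t=10: active resources = [6, 3, 1], total = 10
  t=11: active resources = [3], total = 3
Peak resource demand = 10

10


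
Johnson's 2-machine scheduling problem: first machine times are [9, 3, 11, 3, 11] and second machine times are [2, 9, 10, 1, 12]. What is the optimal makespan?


Apply Johnson's rule:
  Group 1 (a <= b): [(2, 3, 9), (5, 11, 12)]
  Group 2 (a > b): [(3, 11, 10), (1, 9, 2), (4, 3, 1)]
Optimal job order: [2, 5, 3, 1, 4]
Schedule:
  Job 2: M1 done at 3, M2 done at 12
  Job 5: M1 done at 14, M2 done at 26
  Job 3: M1 done at 25, M2 done at 36
  Job 1: M1 done at 34, M2 done at 38
  Job 4: M1 done at 37, M2 done at 39
Makespan = 39

39


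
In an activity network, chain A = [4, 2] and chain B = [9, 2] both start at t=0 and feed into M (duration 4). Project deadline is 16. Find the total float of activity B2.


Forward pass: ES(B2) = sum of predecessors on chain B = 9
EF = ES + duration = 9 + 2 = 11
Backward pass: LF(M) = deadline = 16; LS(M) = 16 - 4 = 12
LF(B2) = LS(M) - sum(successors on chain B) = 12 - 0 = 12
LS = LF - duration = 12 - 2 = 10
Total float = LS - ES = 10 - 9 = 1

1


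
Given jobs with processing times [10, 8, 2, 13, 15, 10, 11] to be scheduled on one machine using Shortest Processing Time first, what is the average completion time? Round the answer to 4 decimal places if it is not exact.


Sort jobs by processing time (SPT order): [2, 8, 10, 10, 11, 13, 15]
Compute completion times sequentially:
  Job 1: processing = 2, completes at 2
  Job 2: processing = 8, completes at 10
  Job 3: processing = 10, completes at 20
  Job 4: processing = 10, completes at 30
  Job 5: processing = 11, completes at 41
  Job 6: processing = 13, completes at 54
  Job 7: processing = 15, completes at 69
Sum of completion times = 226
Average completion time = 226/7 = 32.2857

32.2857


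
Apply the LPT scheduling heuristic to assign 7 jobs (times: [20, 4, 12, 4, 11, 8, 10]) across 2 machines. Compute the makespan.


Sort jobs in decreasing order (LPT): [20, 12, 11, 10, 8, 4, 4]
Assign each job to the least loaded machine:
  Machine 1: jobs [20, 10, 4], load = 34
  Machine 2: jobs [12, 11, 8, 4], load = 35
Makespan = max load = 35

35


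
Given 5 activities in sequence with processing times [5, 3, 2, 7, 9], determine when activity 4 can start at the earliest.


Activity 4 starts after activities 1 through 3 complete.
Predecessor durations: [5, 3, 2]
ES = 5 + 3 + 2 = 10

10


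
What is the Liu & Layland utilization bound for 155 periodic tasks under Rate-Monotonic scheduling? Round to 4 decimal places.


Compute 2^(1/155) = 1.0044819312
Subtract 1: 1.0044819312 - 1 = 0.0044819312
Multiply by n: 155 * 0.0044819312 = 0.6946993360
Round to 4 dp: 0.6947

0.6947


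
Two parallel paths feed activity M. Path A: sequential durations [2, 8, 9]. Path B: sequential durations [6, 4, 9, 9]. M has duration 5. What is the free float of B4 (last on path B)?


ES(B4) = sum of predecessors on chain B = 19
EF(B4) = ES + duration = 19 + 9 = 28
Successor of B4 is M. ES(M) = max(sum(A), sum(B)) = max(19, 28) = 28
Free float = ES(successor) - EF(current) = 28 - 28 = 0

0


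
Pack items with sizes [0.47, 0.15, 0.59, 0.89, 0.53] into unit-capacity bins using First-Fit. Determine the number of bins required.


Place items sequentially using First-Fit:
  Item 0.47 -> new Bin 1
  Item 0.15 -> Bin 1 (now 0.62)
  Item 0.59 -> new Bin 2
  Item 0.89 -> new Bin 3
  Item 0.53 -> new Bin 4
Total bins used = 4

4


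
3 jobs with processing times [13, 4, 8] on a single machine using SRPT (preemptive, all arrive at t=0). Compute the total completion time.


Since all jobs arrive at t=0, SRPT equals SPT ordering.
SPT order: [4, 8, 13]
Completion times:
  Job 1: p=4, C=4
  Job 2: p=8, C=12
  Job 3: p=13, C=25
Total completion time = 4 + 12 + 25 = 41

41


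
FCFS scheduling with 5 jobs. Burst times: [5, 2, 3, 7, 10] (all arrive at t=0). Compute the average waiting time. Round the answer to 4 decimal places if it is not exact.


FCFS order (as given): [5, 2, 3, 7, 10]
Waiting times:
  Job 1: wait = 0
  Job 2: wait = 5
  Job 3: wait = 7
  Job 4: wait = 10
  Job 5: wait = 17
Sum of waiting times = 39
Average waiting time = 39/5 = 7.8

7.8


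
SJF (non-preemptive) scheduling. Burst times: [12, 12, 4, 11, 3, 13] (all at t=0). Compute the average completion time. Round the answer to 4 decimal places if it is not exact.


SJF order (ascending): [3, 4, 11, 12, 12, 13]
Completion times:
  Job 1: burst=3, C=3
  Job 2: burst=4, C=7
  Job 3: burst=11, C=18
  Job 4: burst=12, C=30
  Job 5: burst=12, C=42
  Job 6: burst=13, C=55
Average completion = 155/6 = 25.8333

25.8333


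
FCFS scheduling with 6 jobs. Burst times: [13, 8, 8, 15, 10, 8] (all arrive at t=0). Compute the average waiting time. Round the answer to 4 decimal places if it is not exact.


FCFS order (as given): [13, 8, 8, 15, 10, 8]
Waiting times:
  Job 1: wait = 0
  Job 2: wait = 13
  Job 3: wait = 21
  Job 4: wait = 29
  Job 5: wait = 44
  Job 6: wait = 54
Sum of waiting times = 161
Average waiting time = 161/6 = 26.8333

26.8333


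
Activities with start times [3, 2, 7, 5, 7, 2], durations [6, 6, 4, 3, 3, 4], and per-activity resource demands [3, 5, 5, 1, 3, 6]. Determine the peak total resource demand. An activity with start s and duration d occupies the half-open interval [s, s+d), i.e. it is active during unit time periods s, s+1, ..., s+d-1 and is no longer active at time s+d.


Each activity i is active on [start_i, start_i + duration_i).
Compute total resource usage per time slot:
  t=0: active resources = [], total = 0
  t=1: active resources = [], total = 0
  t=2: active resources = [5, 6], total = 11
  t=3: active resources = [3, 5, 6], total = 14
  t=4: active resources = [3, 5, 6], total = 14
  t=5: active resources = [3, 5, 1, 6], total = 15
  t=6: active resources = [3, 5, 1], total = 9
  t=7: active resources = [3, 5, 5, 1, 3], total = 17
  t=8: active resources = [3, 5, 3], total = 11
  t=9: active resources = [5, 3], total = 8
  t=10: active resources = [5], total = 5
Peak resource demand = 17

17


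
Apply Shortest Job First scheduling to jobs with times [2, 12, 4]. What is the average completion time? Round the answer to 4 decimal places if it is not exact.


SJF order (ascending): [2, 4, 12]
Completion times:
  Job 1: burst=2, C=2
  Job 2: burst=4, C=6
  Job 3: burst=12, C=18
Average completion = 26/3 = 8.6667

8.6667


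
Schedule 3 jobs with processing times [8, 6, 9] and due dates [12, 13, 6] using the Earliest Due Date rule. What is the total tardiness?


Sort by due date (EDD order): [(9, 6), (8, 12), (6, 13)]
Compute completion times and tardiness:
  Job 1: p=9, d=6, C=9, tardiness=max(0,9-6)=3
  Job 2: p=8, d=12, C=17, tardiness=max(0,17-12)=5
  Job 3: p=6, d=13, C=23, tardiness=max(0,23-13)=10
Total tardiness = 18

18
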